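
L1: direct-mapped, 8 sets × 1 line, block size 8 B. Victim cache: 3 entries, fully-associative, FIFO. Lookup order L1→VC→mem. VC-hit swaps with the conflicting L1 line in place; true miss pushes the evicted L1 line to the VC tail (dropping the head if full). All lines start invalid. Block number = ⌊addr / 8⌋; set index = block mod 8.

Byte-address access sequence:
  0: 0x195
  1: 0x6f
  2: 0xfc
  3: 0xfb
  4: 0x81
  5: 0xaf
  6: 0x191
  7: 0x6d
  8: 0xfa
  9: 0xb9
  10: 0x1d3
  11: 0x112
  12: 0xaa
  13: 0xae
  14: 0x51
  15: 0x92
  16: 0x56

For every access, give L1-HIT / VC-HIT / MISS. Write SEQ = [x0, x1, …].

0: 0x195 (blk 50, set 2) → MISS  vc=[]
1: 0x6f (blk 13, set 5) → MISS  vc=[]
2: 0xfc (blk 31, set 7) → MISS  vc=[]
3: 0xfb (blk 31, set 7) → L1-HIT  vc=[]
4: 0x81 (blk 16, set 0) → MISS  vc=[]
5: 0xaf (blk 21, set 5) → MISS  vc=[13]
6: 0x191 (blk 50, set 2) → L1-HIT  vc=[13]
7: 0x6d (blk 13, set 5) → VC-HIT  vc=[21]
8: 0xfa (blk 31, set 7) → L1-HIT  vc=[21]
9: 0xb9 (blk 23, set 7) → MISS  vc=[21, 31]
10: 0x1d3 (blk 58, set 2) → MISS  vc=[21, 31, 50]
11: 0x112 (blk 34, set 2) → MISS  vc=[31, 50, 58]
12: 0xaa (blk 21, set 5) → MISS  vc=[50, 58, 13]
13: 0xae (blk 21, set 5) → L1-HIT  vc=[50, 58, 13]
14: 0x51 (blk 10, set 2) → MISS  vc=[58, 13, 34]
15: 0x92 (blk 18, set 2) → MISS  vc=[13, 34, 10]
16: 0x56 (blk 10, set 2) → VC-HIT  vc=[13, 34, 18]

SEQ = [MISS, MISS, MISS, L1-HIT, MISS, MISS, L1-HIT, VC-HIT, L1-HIT, MISS, MISS, MISS, MISS, L1-HIT, MISS, MISS, VC-HIT]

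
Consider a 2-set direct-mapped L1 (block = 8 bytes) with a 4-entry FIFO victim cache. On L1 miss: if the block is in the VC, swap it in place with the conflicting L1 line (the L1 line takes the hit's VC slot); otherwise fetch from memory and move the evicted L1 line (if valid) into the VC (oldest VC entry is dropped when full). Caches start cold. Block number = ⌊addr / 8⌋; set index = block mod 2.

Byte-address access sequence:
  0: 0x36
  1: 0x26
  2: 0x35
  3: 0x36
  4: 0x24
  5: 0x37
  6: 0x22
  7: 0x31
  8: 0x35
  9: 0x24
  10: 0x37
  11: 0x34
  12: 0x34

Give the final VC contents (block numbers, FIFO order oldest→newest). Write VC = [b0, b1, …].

VC = [4]

  [0] addr=0x36 blk=6 s=0: MISS | VC []
  [1] addr=0x26 blk=4 s=0: MISS | VC [6]
  [2] addr=0x35 blk=6 s=0: VC-HIT | VC [4]
  [3] addr=0x36 blk=6 s=0: L1-HIT | VC [4]
  [4] addr=0x24 blk=4 s=0: VC-HIT | VC [6]
  [5] addr=0x37 blk=6 s=0: VC-HIT | VC [4]
  [6] addr=0x22 blk=4 s=0: VC-HIT | VC [6]
  [7] addr=0x31 blk=6 s=0: VC-HIT | VC [4]
  [8] addr=0x35 blk=6 s=0: L1-HIT | VC [4]
  [9] addr=0x24 blk=4 s=0: VC-HIT | VC [6]
  [10] addr=0x37 blk=6 s=0: VC-HIT | VC [4]
  [11] addr=0x34 blk=6 s=0: L1-HIT | VC [4]
  [12] addr=0x34 blk=6 s=0: L1-HIT | VC [4]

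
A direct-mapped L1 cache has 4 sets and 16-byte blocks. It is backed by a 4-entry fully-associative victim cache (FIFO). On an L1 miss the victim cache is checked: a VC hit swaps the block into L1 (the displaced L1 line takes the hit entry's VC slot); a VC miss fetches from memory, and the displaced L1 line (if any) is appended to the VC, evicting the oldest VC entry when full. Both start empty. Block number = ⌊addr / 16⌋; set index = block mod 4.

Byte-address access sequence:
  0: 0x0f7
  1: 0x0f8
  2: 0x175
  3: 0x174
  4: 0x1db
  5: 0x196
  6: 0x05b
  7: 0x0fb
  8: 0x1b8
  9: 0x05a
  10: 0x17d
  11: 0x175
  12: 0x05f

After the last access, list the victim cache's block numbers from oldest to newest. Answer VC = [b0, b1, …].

#0 0xf7→b15/s3 MISS; vc=[]
#1 0xf8→b15/s3 L1-HIT; vc=[]
#2 0x175→b23/s3 MISS; vc=[15]
#3 0x174→b23/s3 L1-HIT; vc=[15]
#4 0x1db→b29/s1 MISS; vc=[15]
#5 0x196→b25/s1 MISS; vc=[15,29]
#6 0x5b→b5/s1 MISS; vc=[15,29,25]
#7 0xfb→b15/s3 VC-HIT; vc=[23,29,25]
#8 0x1b8→b27/s3 MISS; vc=[23,29,25,15]
#9 0x5a→b5/s1 L1-HIT; vc=[23,29,25,15]
#10 0x17d→b23/s3 VC-HIT; vc=[27,29,25,15]
#11 0x175→b23/s3 L1-HIT; vc=[27,29,25,15]
#12 0x5f→b5/s1 L1-HIT; vc=[27,29,25,15]

VC = [27, 29, 25, 15]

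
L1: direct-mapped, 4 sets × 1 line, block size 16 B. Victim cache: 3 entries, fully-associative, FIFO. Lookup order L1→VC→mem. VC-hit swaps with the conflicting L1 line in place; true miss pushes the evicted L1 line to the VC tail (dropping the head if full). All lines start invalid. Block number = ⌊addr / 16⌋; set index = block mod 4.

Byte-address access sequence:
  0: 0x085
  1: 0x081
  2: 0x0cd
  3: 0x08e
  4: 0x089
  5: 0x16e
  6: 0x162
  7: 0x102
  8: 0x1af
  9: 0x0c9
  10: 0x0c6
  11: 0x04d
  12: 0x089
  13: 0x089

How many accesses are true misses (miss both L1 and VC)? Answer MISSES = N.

  [0] addr=0x85 blk=8 s=0: MISS | VC []
  [1] addr=0x81 blk=8 s=0: L1-HIT | VC []
  [2] addr=0xcd blk=12 s=0: MISS | VC [8]
  [3] addr=0x8e blk=8 s=0: VC-HIT | VC [12]
  [4] addr=0x89 blk=8 s=0: L1-HIT | VC [12]
  [5] addr=0x16e blk=22 s=2: MISS | VC [12]
  [6] addr=0x162 blk=22 s=2: L1-HIT | VC [12]
  [7] addr=0x102 blk=16 s=0: MISS | VC [12, 8]
  [8] addr=0x1af blk=26 s=2: MISS | VC [12, 8, 22]
  [9] addr=0xc9 blk=12 s=0: VC-HIT | VC [16, 8, 22]
  [10] addr=0xc6 blk=12 s=0: L1-HIT | VC [16, 8, 22]
  [11] addr=0x4d blk=4 s=0: MISS | VC [8, 22, 12]
  [12] addr=0x89 blk=8 s=0: VC-HIT | VC [4, 22, 12]
  [13] addr=0x89 blk=8 s=0: L1-HIT | VC [4, 22, 12]

MISSES = 6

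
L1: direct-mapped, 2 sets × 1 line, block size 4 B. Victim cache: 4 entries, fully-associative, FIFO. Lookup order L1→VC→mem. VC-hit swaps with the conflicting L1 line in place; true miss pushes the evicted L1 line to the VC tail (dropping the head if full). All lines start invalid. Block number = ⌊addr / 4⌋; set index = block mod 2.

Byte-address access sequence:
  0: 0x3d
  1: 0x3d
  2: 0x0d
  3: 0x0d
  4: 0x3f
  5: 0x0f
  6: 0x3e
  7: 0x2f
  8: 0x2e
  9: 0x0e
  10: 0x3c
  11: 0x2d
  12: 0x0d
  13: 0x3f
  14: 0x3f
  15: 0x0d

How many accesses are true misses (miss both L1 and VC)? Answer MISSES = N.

0: 0x3d (blk 15, set 1) → MISS  vc=[]
1: 0x3d (blk 15, set 1) → L1-HIT  vc=[]
2: 0xd (blk 3, set 1) → MISS  vc=[15]
3: 0xd (blk 3, set 1) → L1-HIT  vc=[15]
4: 0x3f (blk 15, set 1) → VC-HIT  vc=[3]
5: 0xf (blk 3, set 1) → VC-HIT  vc=[15]
6: 0x3e (blk 15, set 1) → VC-HIT  vc=[3]
7: 0x2f (blk 11, set 1) → MISS  vc=[3, 15]
8: 0x2e (blk 11, set 1) → L1-HIT  vc=[3, 15]
9: 0xe (blk 3, set 1) → VC-HIT  vc=[11, 15]
10: 0x3c (blk 15, set 1) → VC-HIT  vc=[11, 3]
11: 0x2d (blk 11, set 1) → VC-HIT  vc=[15, 3]
12: 0xd (blk 3, set 1) → VC-HIT  vc=[15, 11]
13: 0x3f (blk 15, set 1) → VC-HIT  vc=[3, 11]
14: 0x3f (blk 15, set 1) → L1-HIT  vc=[3, 11]
15: 0xd (blk 3, set 1) → VC-HIT  vc=[15, 11]

MISSES = 3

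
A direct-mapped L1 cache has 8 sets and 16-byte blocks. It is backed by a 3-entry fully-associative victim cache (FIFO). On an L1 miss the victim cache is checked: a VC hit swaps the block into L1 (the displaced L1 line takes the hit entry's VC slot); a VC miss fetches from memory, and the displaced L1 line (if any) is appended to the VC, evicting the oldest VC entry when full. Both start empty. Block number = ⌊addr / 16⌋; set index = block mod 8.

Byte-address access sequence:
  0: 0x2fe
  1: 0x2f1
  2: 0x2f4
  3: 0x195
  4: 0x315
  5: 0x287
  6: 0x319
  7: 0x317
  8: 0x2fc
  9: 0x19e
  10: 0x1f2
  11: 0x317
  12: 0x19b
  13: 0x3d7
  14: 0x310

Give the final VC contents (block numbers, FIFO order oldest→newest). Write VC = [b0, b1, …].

#0 0x2fe→b47/s7 MISS; vc=[]
#1 0x2f1→b47/s7 L1-HIT; vc=[]
#2 0x2f4→b47/s7 L1-HIT; vc=[]
#3 0x195→b25/s1 MISS; vc=[]
#4 0x315→b49/s1 MISS; vc=[25]
#5 0x287→b40/s0 MISS; vc=[25]
#6 0x319→b49/s1 L1-HIT; vc=[25]
#7 0x317→b49/s1 L1-HIT; vc=[25]
#8 0x2fc→b47/s7 L1-HIT; vc=[25]
#9 0x19e→b25/s1 VC-HIT; vc=[49]
#10 0x1f2→b31/s7 MISS; vc=[49,47]
#11 0x317→b49/s1 VC-HIT; vc=[25,47]
#12 0x19b→b25/s1 VC-HIT; vc=[49,47]
#13 0x3d7→b61/s5 MISS; vc=[49,47]
#14 0x310→b49/s1 VC-HIT; vc=[25,47]

VC = [25, 47]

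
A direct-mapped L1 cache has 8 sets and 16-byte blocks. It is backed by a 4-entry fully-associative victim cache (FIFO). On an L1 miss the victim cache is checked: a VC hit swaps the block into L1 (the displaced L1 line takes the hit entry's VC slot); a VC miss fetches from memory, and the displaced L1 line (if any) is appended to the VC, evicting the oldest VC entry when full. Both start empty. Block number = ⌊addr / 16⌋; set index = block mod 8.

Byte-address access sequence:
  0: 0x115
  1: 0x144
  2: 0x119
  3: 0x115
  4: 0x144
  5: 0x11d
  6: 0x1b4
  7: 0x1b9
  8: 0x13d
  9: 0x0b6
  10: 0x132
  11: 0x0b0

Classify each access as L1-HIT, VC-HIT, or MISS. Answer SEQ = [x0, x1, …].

#0 0x115→b17/s1 MISS; vc=[]
#1 0x144→b20/s4 MISS; vc=[]
#2 0x119→b17/s1 L1-HIT; vc=[]
#3 0x115→b17/s1 L1-HIT; vc=[]
#4 0x144→b20/s4 L1-HIT; vc=[]
#5 0x11d→b17/s1 L1-HIT; vc=[]
#6 0x1b4→b27/s3 MISS; vc=[]
#7 0x1b9→b27/s3 L1-HIT; vc=[]
#8 0x13d→b19/s3 MISS; vc=[27]
#9 0xb6→b11/s3 MISS; vc=[27,19]
#10 0x132→b19/s3 VC-HIT; vc=[27,11]
#11 0xb0→b11/s3 VC-HIT; vc=[27,19]

SEQ = [MISS, MISS, L1-HIT, L1-HIT, L1-HIT, L1-HIT, MISS, L1-HIT, MISS, MISS, VC-HIT, VC-HIT]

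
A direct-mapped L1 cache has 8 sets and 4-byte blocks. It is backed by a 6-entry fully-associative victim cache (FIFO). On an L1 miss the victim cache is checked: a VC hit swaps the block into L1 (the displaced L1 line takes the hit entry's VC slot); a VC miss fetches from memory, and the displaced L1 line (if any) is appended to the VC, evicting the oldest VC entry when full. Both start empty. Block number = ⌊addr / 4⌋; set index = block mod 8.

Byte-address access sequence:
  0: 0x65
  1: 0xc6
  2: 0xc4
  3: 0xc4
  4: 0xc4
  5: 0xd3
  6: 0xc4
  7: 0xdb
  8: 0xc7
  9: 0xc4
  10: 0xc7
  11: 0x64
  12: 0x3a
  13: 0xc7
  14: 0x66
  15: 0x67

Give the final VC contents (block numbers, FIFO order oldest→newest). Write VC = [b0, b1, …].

VC = [49, 54]

0: 0x65 (blk 25, set 1) → MISS  vc=[]
1: 0xc6 (blk 49, set 1) → MISS  vc=[25]
2: 0xc4 (blk 49, set 1) → L1-HIT  vc=[25]
3: 0xc4 (blk 49, set 1) → L1-HIT  vc=[25]
4: 0xc4 (blk 49, set 1) → L1-HIT  vc=[25]
5: 0xd3 (blk 52, set 4) → MISS  vc=[25]
6: 0xc4 (blk 49, set 1) → L1-HIT  vc=[25]
7: 0xdb (blk 54, set 6) → MISS  vc=[25]
8: 0xc7 (blk 49, set 1) → L1-HIT  vc=[25]
9: 0xc4 (blk 49, set 1) → L1-HIT  vc=[25]
10: 0xc7 (blk 49, set 1) → L1-HIT  vc=[25]
11: 0x64 (blk 25, set 1) → VC-HIT  vc=[49]
12: 0x3a (blk 14, set 6) → MISS  vc=[49, 54]
13: 0xc7 (blk 49, set 1) → VC-HIT  vc=[25, 54]
14: 0x66 (blk 25, set 1) → VC-HIT  vc=[49, 54]
15: 0x67 (blk 25, set 1) → L1-HIT  vc=[49, 54]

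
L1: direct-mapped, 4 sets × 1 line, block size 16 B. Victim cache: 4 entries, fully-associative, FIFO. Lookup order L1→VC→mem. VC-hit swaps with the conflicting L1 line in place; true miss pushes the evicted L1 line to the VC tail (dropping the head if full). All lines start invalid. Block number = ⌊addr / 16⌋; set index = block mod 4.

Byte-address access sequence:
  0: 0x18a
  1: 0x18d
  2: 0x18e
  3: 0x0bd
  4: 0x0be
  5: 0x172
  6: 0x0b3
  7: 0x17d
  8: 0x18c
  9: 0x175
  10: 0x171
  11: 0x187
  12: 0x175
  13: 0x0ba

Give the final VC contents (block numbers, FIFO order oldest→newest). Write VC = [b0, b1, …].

#0 0x18a→b24/s0 MISS; vc=[]
#1 0x18d→b24/s0 L1-HIT; vc=[]
#2 0x18e→b24/s0 L1-HIT; vc=[]
#3 0xbd→b11/s3 MISS; vc=[]
#4 0xbe→b11/s3 L1-HIT; vc=[]
#5 0x172→b23/s3 MISS; vc=[11]
#6 0xb3→b11/s3 VC-HIT; vc=[23]
#7 0x17d→b23/s3 VC-HIT; vc=[11]
#8 0x18c→b24/s0 L1-HIT; vc=[11]
#9 0x175→b23/s3 L1-HIT; vc=[11]
#10 0x171→b23/s3 L1-HIT; vc=[11]
#11 0x187→b24/s0 L1-HIT; vc=[11]
#12 0x175→b23/s3 L1-HIT; vc=[11]
#13 0xba→b11/s3 VC-HIT; vc=[23]

VC = [23]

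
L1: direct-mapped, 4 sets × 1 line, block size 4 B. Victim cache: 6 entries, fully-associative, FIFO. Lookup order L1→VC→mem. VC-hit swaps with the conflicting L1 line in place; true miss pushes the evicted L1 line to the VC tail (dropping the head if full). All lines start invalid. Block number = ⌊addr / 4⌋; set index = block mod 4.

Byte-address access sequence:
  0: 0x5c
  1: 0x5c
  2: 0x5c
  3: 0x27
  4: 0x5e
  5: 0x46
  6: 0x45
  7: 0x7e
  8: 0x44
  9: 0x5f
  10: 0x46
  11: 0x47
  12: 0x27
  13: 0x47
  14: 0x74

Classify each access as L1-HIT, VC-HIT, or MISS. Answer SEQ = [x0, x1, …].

  [0] addr=0x5c blk=23 s=3: MISS | VC []
  [1] addr=0x5c blk=23 s=3: L1-HIT | VC []
  [2] addr=0x5c blk=23 s=3: L1-HIT | VC []
  [3] addr=0x27 blk=9 s=1: MISS | VC []
  [4] addr=0x5e blk=23 s=3: L1-HIT | VC []
  [5] addr=0x46 blk=17 s=1: MISS | VC [9]
  [6] addr=0x45 blk=17 s=1: L1-HIT | VC [9]
  [7] addr=0x7e blk=31 s=3: MISS | VC [9, 23]
  [8] addr=0x44 blk=17 s=1: L1-HIT | VC [9, 23]
  [9] addr=0x5f blk=23 s=3: VC-HIT | VC [9, 31]
  [10] addr=0x46 blk=17 s=1: L1-HIT | VC [9, 31]
  [11] addr=0x47 blk=17 s=1: L1-HIT | VC [9, 31]
  [12] addr=0x27 blk=9 s=1: VC-HIT | VC [17, 31]
  [13] addr=0x47 blk=17 s=1: VC-HIT | VC [9, 31]
  [14] addr=0x74 blk=29 s=1: MISS | VC [9, 31, 17]

SEQ = [MISS, L1-HIT, L1-HIT, MISS, L1-HIT, MISS, L1-HIT, MISS, L1-HIT, VC-HIT, L1-HIT, L1-HIT, VC-HIT, VC-HIT, MISS]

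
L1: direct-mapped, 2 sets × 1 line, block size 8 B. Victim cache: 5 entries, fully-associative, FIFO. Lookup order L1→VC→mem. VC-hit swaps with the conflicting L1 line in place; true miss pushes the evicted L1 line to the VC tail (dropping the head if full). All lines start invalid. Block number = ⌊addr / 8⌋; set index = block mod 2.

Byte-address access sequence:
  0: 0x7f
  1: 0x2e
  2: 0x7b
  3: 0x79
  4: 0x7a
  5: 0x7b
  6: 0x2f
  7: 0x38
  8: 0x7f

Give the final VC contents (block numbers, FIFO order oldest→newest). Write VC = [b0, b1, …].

#0 0x7f→b15/s1 MISS; vc=[]
#1 0x2e→b5/s1 MISS; vc=[15]
#2 0x7b→b15/s1 VC-HIT; vc=[5]
#3 0x79→b15/s1 L1-HIT; vc=[5]
#4 0x7a→b15/s1 L1-HIT; vc=[5]
#5 0x7b→b15/s1 L1-HIT; vc=[5]
#6 0x2f→b5/s1 VC-HIT; vc=[15]
#7 0x38→b7/s1 MISS; vc=[15,5]
#8 0x7f→b15/s1 VC-HIT; vc=[7,5]

VC = [7, 5]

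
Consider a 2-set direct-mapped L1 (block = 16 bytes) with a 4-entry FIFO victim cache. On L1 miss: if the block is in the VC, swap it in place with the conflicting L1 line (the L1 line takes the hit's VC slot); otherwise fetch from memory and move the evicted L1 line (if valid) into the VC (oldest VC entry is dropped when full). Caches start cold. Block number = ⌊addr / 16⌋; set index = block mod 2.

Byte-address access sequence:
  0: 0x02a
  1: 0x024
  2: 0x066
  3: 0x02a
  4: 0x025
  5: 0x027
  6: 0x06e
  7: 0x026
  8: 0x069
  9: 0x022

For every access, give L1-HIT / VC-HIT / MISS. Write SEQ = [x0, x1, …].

#0 0x2a→b2/s0 MISS; vc=[]
#1 0x24→b2/s0 L1-HIT; vc=[]
#2 0x66→b6/s0 MISS; vc=[2]
#3 0x2a→b2/s0 VC-HIT; vc=[6]
#4 0x25→b2/s0 L1-HIT; vc=[6]
#5 0x27→b2/s0 L1-HIT; vc=[6]
#6 0x6e→b6/s0 VC-HIT; vc=[2]
#7 0x26→b2/s0 VC-HIT; vc=[6]
#8 0x69→b6/s0 VC-HIT; vc=[2]
#9 0x22→b2/s0 VC-HIT; vc=[6]

SEQ = [MISS, L1-HIT, MISS, VC-HIT, L1-HIT, L1-HIT, VC-HIT, VC-HIT, VC-HIT, VC-HIT]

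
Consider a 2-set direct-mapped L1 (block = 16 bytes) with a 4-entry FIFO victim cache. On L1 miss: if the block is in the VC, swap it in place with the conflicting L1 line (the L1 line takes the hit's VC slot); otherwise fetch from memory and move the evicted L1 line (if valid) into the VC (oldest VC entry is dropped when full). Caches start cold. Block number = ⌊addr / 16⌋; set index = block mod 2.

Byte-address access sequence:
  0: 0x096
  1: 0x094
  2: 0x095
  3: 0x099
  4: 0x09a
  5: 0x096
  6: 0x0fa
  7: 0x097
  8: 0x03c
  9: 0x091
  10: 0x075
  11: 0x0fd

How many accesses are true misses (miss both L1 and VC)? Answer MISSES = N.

MISSES = 4

#0 0x96→b9/s1 MISS; vc=[]
#1 0x94→b9/s1 L1-HIT; vc=[]
#2 0x95→b9/s1 L1-HIT; vc=[]
#3 0x99→b9/s1 L1-HIT; vc=[]
#4 0x9a→b9/s1 L1-HIT; vc=[]
#5 0x96→b9/s1 L1-HIT; vc=[]
#6 0xfa→b15/s1 MISS; vc=[9]
#7 0x97→b9/s1 VC-HIT; vc=[15]
#8 0x3c→b3/s1 MISS; vc=[15,9]
#9 0x91→b9/s1 VC-HIT; vc=[15,3]
#10 0x75→b7/s1 MISS; vc=[15,3,9]
#11 0xfd→b15/s1 VC-HIT; vc=[7,3,9]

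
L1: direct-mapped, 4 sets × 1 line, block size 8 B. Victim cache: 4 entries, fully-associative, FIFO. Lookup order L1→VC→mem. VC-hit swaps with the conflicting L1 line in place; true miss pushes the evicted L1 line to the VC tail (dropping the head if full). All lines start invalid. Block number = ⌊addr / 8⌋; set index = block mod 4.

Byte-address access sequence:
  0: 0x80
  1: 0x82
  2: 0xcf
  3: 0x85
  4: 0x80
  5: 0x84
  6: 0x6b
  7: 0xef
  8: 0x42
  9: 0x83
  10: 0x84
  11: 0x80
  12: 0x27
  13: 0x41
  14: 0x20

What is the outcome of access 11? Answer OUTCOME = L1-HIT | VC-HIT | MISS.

OUTCOME = L1-HIT

0: 0x80 (blk 16, set 0) → MISS  vc=[]
1: 0x82 (blk 16, set 0) → L1-HIT  vc=[]
2: 0xcf (blk 25, set 1) → MISS  vc=[]
3: 0x85 (blk 16, set 0) → L1-HIT  vc=[]
4: 0x80 (blk 16, set 0) → L1-HIT  vc=[]
5: 0x84 (blk 16, set 0) → L1-HIT  vc=[]
6: 0x6b (blk 13, set 1) → MISS  vc=[25]
7: 0xef (blk 29, set 1) → MISS  vc=[25, 13]
8: 0x42 (blk 8, set 0) → MISS  vc=[25, 13, 16]
9: 0x83 (blk 16, set 0) → VC-HIT  vc=[25, 13, 8]
10: 0x84 (blk 16, set 0) → L1-HIT  vc=[25, 13, 8]
11: 0x80 (blk 16, set 0) → L1-HIT  vc=[25, 13, 8]
12: 0x27 (blk 4, set 0) → MISS  vc=[25, 13, 8, 16]
13: 0x41 (blk 8, set 0) → VC-HIT  vc=[25, 13, 4, 16]
14: 0x20 (blk 4, set 0) → VC-HIT  vc=[25, 13, 8, 16]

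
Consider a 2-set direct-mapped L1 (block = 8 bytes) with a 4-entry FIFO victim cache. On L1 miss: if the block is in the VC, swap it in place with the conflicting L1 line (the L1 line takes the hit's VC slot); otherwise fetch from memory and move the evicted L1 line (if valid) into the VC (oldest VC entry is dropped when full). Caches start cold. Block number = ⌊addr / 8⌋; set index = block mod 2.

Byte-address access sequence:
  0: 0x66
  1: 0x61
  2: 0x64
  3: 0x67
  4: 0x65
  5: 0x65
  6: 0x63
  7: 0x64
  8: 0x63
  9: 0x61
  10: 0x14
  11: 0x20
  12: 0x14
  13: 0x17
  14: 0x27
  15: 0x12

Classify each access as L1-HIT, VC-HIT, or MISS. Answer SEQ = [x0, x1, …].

SEQ = [MISS, L1-HIT, L1-HIT, L1-HIT, L1-HIT, L1-HIT, L1-HIT, L1-HIT, L1-HIT, L1-HIT, MISS, MISS, VC-HIT, L1-HIT, VC-HIT, VC-HIT]

#0 0x66→b12/s0 MISS; vc=[]
#1 0x61→b12/s0 L1-HIT; vc=[]
#2 0x64→b12/s0 L1-HIT; vc=[]
#3 0x67→b12/s0 L1-HIT; vc=[]
#4 0x65→b12/s0 L1-HIT; vc=[]
#5 0x65→b12/s0 L1-HIT; vc=[]
#6 0x63→b12/s0 L1-HIT; vc=[]
#7 0x64→b12/s0 L1-HIT; vc=[]
#8 0x63→b12/s0 L1-HIT; vc=[]
#9 0x61→b12/s0 L1-HIT; vc=[]
#10 0x14→b2/s0 MISS; vc=[12]
#11 0x20→b4/s0 MISS; vc=[12,2]
#12 0x14→b2/s0 VC-HIT; vc=[12,4]
#13 0x17→b2/s0 L1-HIT; vc=[12,4]
#14 0x27→b4/s0 VC-HIT; vc=[12,2]
#15 0x12→b2/s0 VC-HIT; vc=[12,4]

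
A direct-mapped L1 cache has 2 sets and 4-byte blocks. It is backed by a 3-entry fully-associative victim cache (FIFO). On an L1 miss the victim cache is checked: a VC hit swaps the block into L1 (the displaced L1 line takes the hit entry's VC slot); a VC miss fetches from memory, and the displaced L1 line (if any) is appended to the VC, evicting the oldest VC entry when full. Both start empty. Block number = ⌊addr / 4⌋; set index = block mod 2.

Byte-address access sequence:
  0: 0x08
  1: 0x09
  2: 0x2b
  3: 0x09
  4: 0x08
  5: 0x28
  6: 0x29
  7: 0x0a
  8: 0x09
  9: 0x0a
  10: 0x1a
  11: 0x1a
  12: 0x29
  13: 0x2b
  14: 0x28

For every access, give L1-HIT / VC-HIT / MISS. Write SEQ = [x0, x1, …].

0: 0x8 (blk 2, set 0) → MISS  vc=[]
1: 0x9 (blk 2, set 0) → L1-HIT  vc=[]
2: 0x2b (blk 10, set 0) → MISS  vc=[2]
3: 0x9 (blk 2, set 0) → VC-HIT  vc=[10]
4: 0x8 (blk 2, set 0) → L1-HIT  vc=[10]
5: 0x28 (blk 10, set 0) → VC-HIT  vc=[2]
6: 0x29 (blk 10, set 0) → L1-HIT  vc=[2]
7: 0xa (blk 2, set 0) → VC-HIT  vc=[10]
8: 0x9 (blk 2, set 0) → L1-HIT  vc=[10]
9: 0xa (blk 2, set 0) → L1-HIT  vc=[10]
10: 0x1a (blk 6, set 0) → MISS  vc=[10, 2]
11: 0x1a (blk 6, set 0) → L1-HIT  vc=[10, 2]
12: 0x29 (blk 10, set 0) → VC-HIT  vc=[6, 2]
13: 0x2b (blk 10, set 0) → L1-HIT  vc=[6, 2]
14: 0x28 (blk 10, set 0) → L1-HIT  vc=[6, 2]

SEQ = [MISS, L1-HIT, MISS, VC-HIT, L1-HIT, VC-HIT, L1-HIT, VC-HIT, L1-HIT, L1-HIT, MISS, L1-HIT, VC-HIT, L1-HIT, L1-HIT]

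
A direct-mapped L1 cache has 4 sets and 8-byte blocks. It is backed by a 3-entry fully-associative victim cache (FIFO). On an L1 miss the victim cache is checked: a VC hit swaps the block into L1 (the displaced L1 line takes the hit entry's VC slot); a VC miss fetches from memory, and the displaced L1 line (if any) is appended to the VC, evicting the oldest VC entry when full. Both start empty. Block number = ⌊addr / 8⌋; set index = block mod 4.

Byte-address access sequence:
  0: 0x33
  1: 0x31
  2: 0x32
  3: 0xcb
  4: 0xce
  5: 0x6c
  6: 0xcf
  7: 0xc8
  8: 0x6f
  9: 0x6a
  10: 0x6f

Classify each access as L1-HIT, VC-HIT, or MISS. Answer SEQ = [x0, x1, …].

SEQ = [MISS, L1-HIT, L1-HIT, MISS, L1-HIT, MISS, VC-HIT, L1-HIT, VC-HIT, L1-HIT, L1-HIT]

  [0] addr=0x33 blk=6 s=2: MISS | VC []
  [1] addr=0x31 blk=6 s=2: L1-HIT | VC []
  [2] addr=0x32 blk=6 s=2: L1-HIT | VC []
  [3] addr=0xcb blk=25 s=1: MISS | VC []
  [4] addr=0xce blk=25 s=1: L1-HIT | VC []
  [5] addr=0x6c blk=13 s=1: MISS | VC [25]
  [6] addr=0xcf blk=25 s=1: VC-HIT | VC [13]
  [7] addr=0xc8 blk=25 s=1: L1-HIT | VC [13]
  [8] addr=0x6f blk=13 s=1: VC-HIT | VC [25]
  [9] addr=0x6a blk=13 s=1: L1-HIT | VC [25]
  [10] addr=0x6f blk=13 s=1: L1-HIT | VC [25]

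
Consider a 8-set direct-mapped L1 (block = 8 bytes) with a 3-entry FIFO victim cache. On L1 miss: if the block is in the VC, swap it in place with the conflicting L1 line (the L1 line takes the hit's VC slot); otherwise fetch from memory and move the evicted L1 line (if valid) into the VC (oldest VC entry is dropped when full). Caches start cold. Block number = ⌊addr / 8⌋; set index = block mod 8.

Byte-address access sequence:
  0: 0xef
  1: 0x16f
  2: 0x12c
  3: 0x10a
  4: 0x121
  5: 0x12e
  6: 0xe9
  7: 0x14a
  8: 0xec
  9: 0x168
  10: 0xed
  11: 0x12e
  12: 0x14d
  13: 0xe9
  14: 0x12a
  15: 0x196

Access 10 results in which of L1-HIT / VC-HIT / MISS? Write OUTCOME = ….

OUTCOME = VC-HIT

#0 0xef→b29/s5 MISS; vc=[]
#1 0x16f→b45/s5 MISS; vc=[29]
#2 0x12c→b37/s5 MISS; vc=[29,45]
#3 0x10a→b33/s1 MISS; vc=[29,45]
#4 0x121→b36/s4 MISS; vc=[29,45]
#5 0x12e→b37/s5 L1-HIT; vc=[29,45]
#6 0xe9→b29/s5 VC-HIT; vc=[37,45]
#7 0x14a→b41/s1 MISS; vc=[37,45,33]
#8 0xec→b29/s5 L1-HIT; vc=[37,45,33]
#9 0x168→b45/s5 VC-HIT; vc=[37,29,33]
#10 0xed→b29/s5 VC-HIT; vc=[37,45,33]
#11 0x12e→b37/s5 VC-HIT; vc=[29,45,33]
#12 0x14d→b41/s1 L1-HIT; vc=[29,45,33]
#13 0xe9→b29/s5 VC-HIT; vc=[37,45,33]
#14 0x12a→b37/s5 VC-HIT; vc=[29,45,33]
#15 0x196→b50/s2 MISS; vc=[29,45,33]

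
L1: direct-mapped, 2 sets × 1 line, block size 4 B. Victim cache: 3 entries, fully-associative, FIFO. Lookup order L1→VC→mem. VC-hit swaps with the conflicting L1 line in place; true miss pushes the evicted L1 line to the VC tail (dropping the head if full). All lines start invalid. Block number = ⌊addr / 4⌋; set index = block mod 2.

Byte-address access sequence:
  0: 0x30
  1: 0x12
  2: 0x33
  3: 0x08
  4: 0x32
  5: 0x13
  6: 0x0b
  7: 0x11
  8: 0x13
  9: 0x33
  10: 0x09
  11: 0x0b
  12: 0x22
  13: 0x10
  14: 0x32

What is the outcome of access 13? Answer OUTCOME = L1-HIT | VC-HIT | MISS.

OUTCOME = VC-HIT

#0 0x30→b12/s0 MISS; vc=[]
#1 0x12→b4/s0 MISS; vc=[12]
#2 0x33→b12/s0 VC-HIT; vc=[4]
#3 0x8→b2/s0 MISS; vc=[4,12]
#4 0x32→b12/s0 VC-HIT; vc=[4,2]
#5 0x13→b4/s0 VC-HIT; vc=[12,2]
#6 0xb→b2/s0 VC-HIT; vc=[12,4]
#7 0x11→b4/s0 VC-HIT; vc=[12,2]
#8 0x13→b4/s0 L1-HIT; vc=[12,2]
#9 0x33→b12/s0 VC-HIT; vc=[4,2]
#10 0x9→b2/s0 VC-HIT; vc=[4,12]
#11 0xb→b2/s0 L1-HIT; vc=[4,12]
#12 0x22→b8/s0 MISS; vc=[4,12,2]
#13 0x10→b4/s0 VC-HIT; vc=[8,12,2]
#14 0x32→b12/s0 VC-HIT; vc=[8,4,2]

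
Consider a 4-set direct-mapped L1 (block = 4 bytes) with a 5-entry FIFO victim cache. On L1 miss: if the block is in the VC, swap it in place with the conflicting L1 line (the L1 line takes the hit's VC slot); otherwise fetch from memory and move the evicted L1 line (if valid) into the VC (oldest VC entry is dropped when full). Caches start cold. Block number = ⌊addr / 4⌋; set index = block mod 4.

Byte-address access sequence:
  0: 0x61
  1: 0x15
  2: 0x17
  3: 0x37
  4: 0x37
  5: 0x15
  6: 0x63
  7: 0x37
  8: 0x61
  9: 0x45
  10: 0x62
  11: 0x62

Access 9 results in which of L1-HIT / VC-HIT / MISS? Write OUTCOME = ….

OUTCOME = MISS

0: 0x61 (blk 24, set 0) → MISS  vc=[]
1: 0x15 (blk 5, set 1) → MISS  vc=[]
2: 0x17 (blk 5, set 1) → L1-HIT  vc=[]
3: 0x37 (blk 13, set 1) → MISS  vc=[5]
4: 0x37 (blk 13, set 1) → L1-HIT  vc=[5]
5: 0x15 (blk 5, set 1) → VC-HIT  vc=[13]
6: 0x63 (blk 24, set 0) → L1-HIT  vc=[13]
7: 0x37 (blk 13, set 1) → VC-HIT  vc=[5]
8: 0x61 (blk 24, set 0) → L1-HIT  vc=[5]
9: 0x45 (blk 17, set 1) → MISS  vc=[5, 13]
10: 0x62 (blk 24, set 0) → L1-HIT  vc=[5, 13]
11: 0x62 (blk 24, set 0) → L1-HIT  vc=[5, 13]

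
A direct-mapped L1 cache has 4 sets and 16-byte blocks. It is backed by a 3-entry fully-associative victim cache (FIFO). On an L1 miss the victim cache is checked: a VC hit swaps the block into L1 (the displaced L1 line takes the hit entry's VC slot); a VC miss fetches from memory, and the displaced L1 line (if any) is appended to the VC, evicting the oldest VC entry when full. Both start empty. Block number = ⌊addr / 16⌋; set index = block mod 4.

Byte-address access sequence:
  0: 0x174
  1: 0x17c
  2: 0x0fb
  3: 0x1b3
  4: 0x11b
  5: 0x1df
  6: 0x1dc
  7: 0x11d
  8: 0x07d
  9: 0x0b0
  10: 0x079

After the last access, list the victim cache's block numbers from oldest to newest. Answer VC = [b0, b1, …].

#0 0x174→b23/s3 MISS; vc=[]
#1 0x17c→b23/s3 L1-HIT; vc=[]
#2 0xfb→b15/s3 MISS; vc=[23]
#3 0x1b3→b27/s3 MISS; vc=[23,15]
#4 0x11b→b17/s1 MISS; vc=[23,15]
#5 0x1df→b29/s1 MISS; vc=[23,15,17]
#6 0x1dc→b29/s1 L1-HIT; vc=[23,15,17]
#7 0x11d→b17/s1 VC-HIT; vc=[23,15,29]
#8 0x7d→b7/s3 MISS; vc=[15,29,27]
#9 0xb0→b11/s3 MISS; vc=[29,27,7]
#10 0x79→b7/s3 VC-HIT; vc=[29,27,11]

VC = [29, 27, 11]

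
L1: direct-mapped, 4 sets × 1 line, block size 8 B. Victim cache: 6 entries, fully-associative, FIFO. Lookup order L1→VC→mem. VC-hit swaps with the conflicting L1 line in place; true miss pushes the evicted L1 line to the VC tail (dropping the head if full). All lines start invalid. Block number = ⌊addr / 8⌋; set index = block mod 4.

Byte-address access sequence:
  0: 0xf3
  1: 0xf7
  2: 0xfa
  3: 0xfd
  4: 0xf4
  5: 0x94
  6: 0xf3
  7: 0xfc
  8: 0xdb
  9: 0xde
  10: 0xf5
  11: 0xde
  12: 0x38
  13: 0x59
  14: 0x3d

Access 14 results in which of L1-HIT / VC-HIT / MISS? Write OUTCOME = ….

OUTCOME = VC-HIT

#0 0xf3→b30/s2 MISS; vc=[]
#1 0xf7→b30/s2 L1-HIT; vc=[]
#2 0xfa→b31/s3 MISS; vc=[]
#3 0xfd→b31/s3 L1-HIT; vc=[]
#4 0xf4→b30/s2 L1-HIT; vc=[]
#5 0x94→b18/s2 MISS; vc=[30]
#6 0xf3→b30/s2 VC-HIT; vc=[18]
#7 0xfc→b31/s3 L1-HIT; vc=[18]
#8 0xdb→b27/s3 MISS; vc=[18,31]
#9 0xde→b27/s3 L1-HIT; vc=[18,31]
#10 0xf5→b30/s2 L1-HIT; vc=[18,31]
#11 0xde→b27/s3 L1-HIT; vc=[18,31]
#12 0x38→b7/s3 MISS; vc=[18,31,27]
#13 0x59→b11/s3 MISS; vc=[18,31,27,7]
#14 0x3d→b7/s3 VC-HIT; vc=[18,31,27,11]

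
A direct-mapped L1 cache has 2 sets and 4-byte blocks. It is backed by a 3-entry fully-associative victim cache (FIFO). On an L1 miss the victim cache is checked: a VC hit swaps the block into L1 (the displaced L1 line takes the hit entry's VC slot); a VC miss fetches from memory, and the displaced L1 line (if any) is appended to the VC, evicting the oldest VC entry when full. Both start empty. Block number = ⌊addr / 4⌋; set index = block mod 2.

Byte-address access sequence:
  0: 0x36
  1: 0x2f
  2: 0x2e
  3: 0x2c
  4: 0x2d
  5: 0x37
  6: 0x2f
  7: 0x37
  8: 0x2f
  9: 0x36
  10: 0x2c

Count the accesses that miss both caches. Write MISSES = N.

MISSES = 2

0: 0x36 (blk 13, set 1) → MISS  vc=[]
1: 0x2f (blk 11, set 1) → MISS  vc=[13]
2: 0x2e (blk 11, set 1) → L1-HIT  vc=[13]
3: 0x2c (blk 11, set 1) → L1-HIT  vc=[13]
4: 0x2d (blk 11, set 1) → L1-HIT  vc=[13]
5: 0x37 (blk 13, set 1) → VC-HIT  vc=[11]
6: 0x2f (blk 11, set 1) → VC-HIT  vc=[13]
7: 0x37 (blk 13, set 1) → VC-HIT  vc=[11]
8: 0x2f (blk 11, set 1) → VC-HIT  vc=[13]
9: 0x36 (blk 13, set 1) → VC-HIT  vc=[11]
10: 0x2c (blk 11, set 1) → VC-HIT  vc=[13]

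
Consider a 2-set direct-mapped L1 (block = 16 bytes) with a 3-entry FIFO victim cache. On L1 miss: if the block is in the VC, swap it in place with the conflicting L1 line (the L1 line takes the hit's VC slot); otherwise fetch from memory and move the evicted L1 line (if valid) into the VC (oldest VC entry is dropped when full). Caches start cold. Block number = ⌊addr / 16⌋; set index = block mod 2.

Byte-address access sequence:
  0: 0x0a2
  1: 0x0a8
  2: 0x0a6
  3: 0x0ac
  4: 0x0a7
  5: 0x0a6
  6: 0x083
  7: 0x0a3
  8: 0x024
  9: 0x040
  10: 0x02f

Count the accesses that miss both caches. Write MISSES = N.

MISSES = 4

0: 0xa2 (blk 10, set 0) → MISS  vc=[]
1: 0xa8 (blk 10, set 0) → L1-HIT  vc=[]
2: 0xa6 (blk 10, set 0) → L1-HIT  vc=[]
3: 0xac (blk 10, set 0) → L1-HIT  vc=[]
4: 0xa7 (blk 10, set 0) → L1-HIT  vc=[]
5: 0xa6 (blk 10, set 0) → L1-HIT  vc=[]
6: 0x83 (blk 8, set 0) → MISS  vc=[10]
7: 0xa3 (blk 10, set 0) → VC-HIT  vc=[8]
8: 0x24 (blk 2, set 0) → MISS  vc=[8, 10]
9: 0x40 (blk 4, set 0) → MISS  vc=[8, 10, 2]
10: 0x2f (blk 2, set 0) → VC-HIT  vc=[8, 10, 4]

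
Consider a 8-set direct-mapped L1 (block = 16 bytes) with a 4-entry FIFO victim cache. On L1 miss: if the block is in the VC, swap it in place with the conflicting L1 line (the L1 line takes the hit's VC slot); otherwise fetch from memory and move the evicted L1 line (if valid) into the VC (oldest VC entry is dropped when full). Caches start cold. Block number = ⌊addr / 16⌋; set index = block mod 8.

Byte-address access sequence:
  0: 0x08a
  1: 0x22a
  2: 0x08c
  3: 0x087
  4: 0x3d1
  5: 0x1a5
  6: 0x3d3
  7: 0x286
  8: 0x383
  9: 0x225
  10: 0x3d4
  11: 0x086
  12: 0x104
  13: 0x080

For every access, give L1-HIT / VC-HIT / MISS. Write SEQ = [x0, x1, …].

  [0] addr=0x8a blk=8 s=0: MISS | VC []
  [1] addr=0x22a blk=34 s=2: MISS | VC []
  [2] addr=0x8c blk=8 s=0: L1-HIT | VC []
  [3] addr=0x87 blk=8 s=0: L1-HIT | VC []
  [4] addr=0x3d1 blk=61 s=5: MISS | VC []
  [5] addr=0x1a5 blk=26 s=2: MISS | VC [34]
  [6] addr=0x3d3 blk=61 s=5: L1-HIT | VC [34]
  [7] addr=0x286 blk=40 s=0: MISS | VC [34, 8]
  [8] addr=0x383 blk=56 s=0: MISS | VC [34, 8, 40]
  [9] addr=0x225 blk=34 s=2: VC-HIT | VC [26, 8, 40]
  [10] addr=0x3d4 blk=61 s=5: L1-HIT | VC [26, 8, 40]
  [11] addr=0x86 blk=8 s=0: VC-HIT | VC [26, 56, 40]
  [12] addr=0x104 blk=16 s=0: MISS | VC [26, 56, 40, 8]
  [13] addr=0x80 blk=8 s=0: VC-HIT | VC [26, 56, 40, 16]

SEQ = [MISS, MISS, L1-HIT, L1-HIT, MISS, MISS, L1-HIT, MISS, MISS, VC-HIT, L1-HIT, VC-HIT, MISS, VC-HIT]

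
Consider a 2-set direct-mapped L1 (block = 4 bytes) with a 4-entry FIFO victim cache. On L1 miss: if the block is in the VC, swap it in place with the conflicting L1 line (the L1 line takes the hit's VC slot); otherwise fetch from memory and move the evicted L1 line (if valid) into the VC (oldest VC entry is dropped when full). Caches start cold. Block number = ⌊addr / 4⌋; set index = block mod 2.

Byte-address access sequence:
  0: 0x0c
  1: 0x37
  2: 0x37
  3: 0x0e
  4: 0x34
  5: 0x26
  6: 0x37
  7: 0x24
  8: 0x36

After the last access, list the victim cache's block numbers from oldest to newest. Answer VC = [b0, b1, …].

  [0] addr=0xc blk=3 s=1: MISS | VC []
  [1] addr=0x37 blk=13 s=1: MISS | VC [3]
  [2] addr=0x37 blk=13 s=1: L1-HIT | VC [3]
  [3] addr=0xe blk=3 s=1: VC-HIT | VC [13]
  [4] addr=0x34 blk=13 s=1: VC-HIT | VC [3]
  [5] addr=0x26 blk=9 s=1: MISS | VC [3, 13]
  [6] addr=0x37 blk=13 s=1: VC-HIT | VC [3, 9]
  [7] addr=0x24 blk=9 s=1: VC-HIT | VC [3, 13]
  [8] addr=0x36 blk=13 s=1: VC-HIT | VC [3, 9]

VC = [3, 9]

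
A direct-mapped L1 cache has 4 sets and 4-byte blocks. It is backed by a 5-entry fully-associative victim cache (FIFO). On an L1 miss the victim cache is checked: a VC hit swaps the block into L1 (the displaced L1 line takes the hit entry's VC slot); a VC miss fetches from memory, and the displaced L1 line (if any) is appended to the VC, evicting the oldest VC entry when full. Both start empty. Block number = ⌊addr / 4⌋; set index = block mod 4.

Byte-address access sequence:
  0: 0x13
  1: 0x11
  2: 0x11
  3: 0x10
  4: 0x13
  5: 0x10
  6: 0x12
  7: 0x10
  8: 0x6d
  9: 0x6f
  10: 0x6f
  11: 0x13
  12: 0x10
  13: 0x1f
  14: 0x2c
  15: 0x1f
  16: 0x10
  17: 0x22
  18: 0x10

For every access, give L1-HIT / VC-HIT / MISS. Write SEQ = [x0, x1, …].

#0 0x13→b4/s0 MISS; vc=[]
#1 0x11→b4/s0 L1-HIT; vc=[]
#2 0x11→b4/s0 L1-HIT; vc=[]
#3 0x10→b4/s0 L1-HIT; vc=[]
#4 0x13→b4/s0 L1-HIT; vc=[]
#5 0x10→b4/s0 L1-HIT; vc=[]
#6 0x12→b4/s0 L1-HIT; vc=[]
#7 0x10→b4/s0 L1-HIT; vc=[]
#8 0x6d→b27/s3 MISS; vc=[]
#9 0x6f→b27/s3 L1-HIT; vc=[]
#10 0x6f→b27/s3 L1-HIT; vc=[]
#11 0x13→b4/s0 L1-HIT; vc=[]
#12 0x10→b4/s0 L1-HIT; vc=[]
#13 0x1f→b7/s3 MISS; vc=[27]
#14 0x2c→b11/s3 MISS; vc=[27,7]
#15 0x1f→b7/s3 VC-HIT; vc=[27,11]
#16 0x10→b4/s0 L1-HIT; vc=[27,11]
#17 0x22→b8/s0 MISS; vc=[27,11,4]
#18 0x10→b4/s0 VC-HIT; vc=[27,11,8]

SEQ = [MISS, L1-HIT, L1-HIT, L1-HIT, L1-HIT, L1-HIT, L1-HIT, L1-HIT, MISS, L1-HIT, L1-HIT, L1-HIT, L1-HIT, MISS, MISS, VC-HIT, L1-HIT, MISS, VC-HIT]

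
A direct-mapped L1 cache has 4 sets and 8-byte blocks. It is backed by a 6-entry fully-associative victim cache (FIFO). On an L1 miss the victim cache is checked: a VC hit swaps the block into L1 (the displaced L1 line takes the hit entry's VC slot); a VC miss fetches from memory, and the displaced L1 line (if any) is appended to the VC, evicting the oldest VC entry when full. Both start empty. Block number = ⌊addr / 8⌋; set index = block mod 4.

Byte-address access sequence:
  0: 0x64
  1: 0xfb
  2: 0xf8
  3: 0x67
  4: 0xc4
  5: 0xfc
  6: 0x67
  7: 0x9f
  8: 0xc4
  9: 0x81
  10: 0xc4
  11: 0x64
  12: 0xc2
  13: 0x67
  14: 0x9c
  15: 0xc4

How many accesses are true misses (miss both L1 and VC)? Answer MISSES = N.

  [0] addr=0x64 blk=12 s=0: MISS | VC []
  [1] addr=0xfb blk=31 s=3: MISS | VC []
  [2] addr=0xf8 blk=31 s=3: L1-HIT | VC []
  [3] addr=0x67 blk=12 s=0: L1-HIT | VC []
  [4] addr=0xc4 blk=24 s=0: MISS | VC [12]
  [5] addr=0xfc blk=31 s=3: L1-HIT | VC [12]
  [6] addr=0x67 blk=12 s=0: VC-HIT | VC [24]
  [7] addr=0x9f blk=19 s=3: MISS | VC [24, 31]
  [8] addr=0xc4 blk=24 s=0: VC-HIT | VC [12, 31]
  [9] addr=0x81 blk=16 s=0: MISS | VC [12, 31, 24]
  [10] addr=0xc4 blk=24 s=0: VC-HIT | VC [12, 31, 16]
  [11] addr=0x64 blk=12 s=0: VC-HIT | VC [24, 31, 16]
  [12] addr=0xc2 blk=24 s=0: VC-HIT | VC [12, 31, 16]
  [13] addr=0x67 blk=12 s=0: VC-HIT | VC [24, 31, 16]
  [14] addr=0x9c blk=19 s=3: L1-HIT | VC [24, 31, 16]
  [15] addr=0xc4 blk=24 s=0: VC-HIT | VC [12, 31, 16]

MISSES = 5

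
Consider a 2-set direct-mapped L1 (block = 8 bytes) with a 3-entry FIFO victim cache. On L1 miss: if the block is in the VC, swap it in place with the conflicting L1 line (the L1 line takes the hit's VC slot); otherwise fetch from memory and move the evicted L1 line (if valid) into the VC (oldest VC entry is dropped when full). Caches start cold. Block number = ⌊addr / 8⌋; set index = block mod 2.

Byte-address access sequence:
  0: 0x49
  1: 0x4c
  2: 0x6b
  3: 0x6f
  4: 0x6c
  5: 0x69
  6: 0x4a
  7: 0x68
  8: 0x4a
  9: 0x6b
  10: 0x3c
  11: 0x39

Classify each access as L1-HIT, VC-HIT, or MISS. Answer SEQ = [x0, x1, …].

SEQ = [MISS, L1-HIT, MISS, L1-HIT, L1-HIT, L1-HIT, VC-HIT, VC-HIT, VC-HIT, VC-HIT, MISS, L1-HIT]

  [0] addr=0x49 blk=9 s=1: MISS | VC []
  [1] addr=0x4c blk=9 s=1: L1-HIT | VC []
  [2] addr=0x6b blk=13 s=1: MISS | VC [9]
  [3] addr=0x6f blk=13 s=1: L1-HIT | VC [9]
  [4] addr=0x6c blk=13 s=1: L1-HIT | VC [9]
  [5] addr=0x69 blk=13 s=1: L1-HIT | VC [9]
  [6] addr=0x4a blk=9 s=1: VC-HIT | VC [13]
  [7] addr=0x68 blk=13 s=1: VC-HIT | VC [9]
  [8] addr=0x4a blk=9 s=1: VC-HIT | VC [13]
  [9] addr=0x6b blk=13 s=1: VC-HIT | VC [9]
  [10] addr=0x3c blk=7 s=1: MISS | VC [9, 13]
  [11] addr=0x39 blk=7 s=1: L1-HIT | VC [9, 13]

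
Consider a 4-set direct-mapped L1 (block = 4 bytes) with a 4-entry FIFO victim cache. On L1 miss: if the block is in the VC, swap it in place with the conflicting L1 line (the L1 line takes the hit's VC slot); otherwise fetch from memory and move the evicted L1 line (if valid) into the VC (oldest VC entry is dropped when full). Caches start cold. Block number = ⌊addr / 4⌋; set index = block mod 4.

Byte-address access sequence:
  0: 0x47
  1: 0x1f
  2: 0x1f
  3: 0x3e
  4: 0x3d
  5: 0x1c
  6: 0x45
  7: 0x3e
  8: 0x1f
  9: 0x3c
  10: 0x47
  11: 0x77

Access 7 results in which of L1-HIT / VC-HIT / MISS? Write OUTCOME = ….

OUTCOME = VC-HIT

#0 0x47→b17/s1 MISS; vc=[]
#1 0x1f→b7/s3 MISS; vc=[]
#2 0x1f→b7/s3 L1-HIT; vc=[]
#3 0x3e→b15/s3 MISS; vc=[7]
#4 0x3d→b15/s3 L1-HIT; vc=[7]
#5 0x1c→b7/s3 VC-HIT; vc=[15]
#6 0x45→b17/s1 L1-HIT; vc=[15]
#7 0x3e→b15/s3 VC-HIT; vc=[7]
#8 0x1f→b7/s3 VC-HIT; vc=[15]
#9 0x3c→b15/s3 VC-HIT; vc=[7]
#10 0x47→b17/s1 L1-HIT; vc=[7]
#11 0x77→b29/s1 MISS; vc=[7,17]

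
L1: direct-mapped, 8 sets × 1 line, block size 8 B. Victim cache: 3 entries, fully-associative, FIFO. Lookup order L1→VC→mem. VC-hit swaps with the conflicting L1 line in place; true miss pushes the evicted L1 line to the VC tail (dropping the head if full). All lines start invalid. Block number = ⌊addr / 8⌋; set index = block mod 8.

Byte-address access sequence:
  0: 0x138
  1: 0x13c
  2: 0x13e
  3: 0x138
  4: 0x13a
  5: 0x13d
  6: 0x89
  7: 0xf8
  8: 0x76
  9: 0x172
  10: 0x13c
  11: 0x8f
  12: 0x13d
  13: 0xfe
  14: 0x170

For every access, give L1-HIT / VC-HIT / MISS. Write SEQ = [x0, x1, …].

SEQ = [MISS, L1-HIT, L1-HIT, L1-HIT, L1-HIT, L1-HIT, MISS, MISS, MISS, MISS, VC-HIT, L1-HIT, L1-HIT, VC-HIT, L1-HIT]

0: 0x138 (blk 39, set 7) → MISS  vc=[]
1: 0x13c (blk 39, set 7) → L1-HIT  vc=[]
2: 0x13e (blk 39, set 7) → L1-HIT  vc=[]
3: 0x138 (blk 39, set 7) → L1-HIT  vc=[]
4: 0x13a (blk 39, set 7) → L1-HIT  vc=[]
5: 0x13d (blk 39, set 7) → L1-HIT  vc=[]
6: 0x89 (blk 17, set 1) → MISS  vc=[]
7: 0xf8 (blk 31, set 7) → MISS  vc=[39]
8: 0x76 (blk 14, set 6) → MISS  vc=[39]
9: 0x172 (blk 46, set 6) → MISS  vc=[39, 14]
10: 0x13c (blk 39, set 7) → VC-HIT  vc=[31, 14]
11: 0x8f (blk 17, set 1) → L1-HIT  vc=[31, 14]
12: 0x13d (blk 39, set 7) → L1-HIT  vc=[31, 14]
13: 0xfe (blk 31, set 7) → VC-HIT  vc=[39, 14]
14: 0x170 (blk 46, set 6) → L1-HIT  vc=[39, 14]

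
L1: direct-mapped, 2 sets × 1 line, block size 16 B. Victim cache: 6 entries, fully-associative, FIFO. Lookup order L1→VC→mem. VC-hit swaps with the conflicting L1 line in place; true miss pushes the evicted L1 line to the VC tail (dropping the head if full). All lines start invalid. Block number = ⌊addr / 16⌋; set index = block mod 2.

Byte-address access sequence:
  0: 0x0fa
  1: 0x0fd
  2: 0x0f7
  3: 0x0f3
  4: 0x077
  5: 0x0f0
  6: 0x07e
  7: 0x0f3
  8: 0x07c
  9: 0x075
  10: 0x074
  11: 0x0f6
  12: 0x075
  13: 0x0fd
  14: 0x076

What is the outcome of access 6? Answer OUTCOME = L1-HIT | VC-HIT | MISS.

#0 0xfa→b15/s1 MISS; vc=[]
#1 0xfd→b15/s1 L1-HIT; vc=[]
#2 0xf7→b15/s1 L1-HIT; vc=[]
#3 0xf3→b15/s1 L1-HIT; vc=[]
#4 0x77→b7/s1 MISS; vc=[15]
#5 0xf0→b15/s1 VC-HIT; vc=[7]
#6 0x7e→b7/s1 VC-HIT; vc=[15]
#7 0xf3→b15/s1 VC-HIT; vc=[7]
#8 0x7c→b7/s1 VC-HIT; vc=[15]
#9 0x75→b7/s1 L1-HIT; vc=[15]
#10 0x74→b7/s1 L1-HIT; vc=[15]
#11 0xf6→b15/s1 VC-HIT; vc=[7]
#12 0x75→b7/s1 VC-HIT; vc=[15]
#13 0xfd→b15/s1 VC-HIT; vc=[7]
#14 0x76→b7/s1 VC-HIT; vc=[15]

OUTCOME = VC-HIT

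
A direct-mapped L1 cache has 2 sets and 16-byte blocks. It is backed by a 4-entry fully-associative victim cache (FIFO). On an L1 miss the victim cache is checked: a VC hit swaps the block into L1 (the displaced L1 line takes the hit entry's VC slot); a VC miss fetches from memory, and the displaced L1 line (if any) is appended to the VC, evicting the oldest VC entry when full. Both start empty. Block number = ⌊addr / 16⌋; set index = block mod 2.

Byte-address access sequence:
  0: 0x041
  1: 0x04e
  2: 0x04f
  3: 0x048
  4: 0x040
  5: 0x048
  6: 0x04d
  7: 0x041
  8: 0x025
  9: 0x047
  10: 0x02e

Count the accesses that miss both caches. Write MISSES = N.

  [0] addr=0x41 blk=4 s=0: MISS | VC []
  [1] addr=0x4e blk=4 s=0: L1-HIT | VC []
  [2] addr=0x4f blk=4 s=0: L1-HIT | VC []
  [3] addr=0x48 blk=4 s=0: L1-HIT | VC []
  [4] addr=0x40 blk=4 s=0: L1-HIT | VC []
  [5] addr=0x48 blk=4 s=0: L1-HIT | VC []
  [6] addr=0x4d blk=4 s=0: L1-HIT | VC []
  [7] addr=0x41 blk=4 s=0: L1-HIT | VC []
  [8] addr=0x25 blk=2 s=0: MISS | VC [4]
  [9] addr=0x47 blk=4 s=0: VC-HIT | VC [2]
  [10] addr=0x2e blk=2 s=0: VC-HIT | VC [4]

MISSES = 2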